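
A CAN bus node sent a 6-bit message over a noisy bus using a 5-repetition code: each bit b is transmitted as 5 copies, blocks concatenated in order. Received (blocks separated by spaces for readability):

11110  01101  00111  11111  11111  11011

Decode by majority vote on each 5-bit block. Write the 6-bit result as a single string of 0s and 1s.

Block 1 (11110): 4 ones → 1
Block 2 (01101): 3 ones → 1
Block 3 (00111): 3 ones → 1
Block 4 (11111): 5 ones → 1
Block 5 (11111): 5 ones → 1
Block 6 (11011): 4 ones → 1

111111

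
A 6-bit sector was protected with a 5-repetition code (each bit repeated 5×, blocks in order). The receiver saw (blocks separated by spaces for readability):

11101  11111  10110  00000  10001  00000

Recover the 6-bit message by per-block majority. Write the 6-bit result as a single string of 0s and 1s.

Block 1 (11101): 4 ones → 1
Block 2 (11111): 5 ones → 1
Block 3 (10110): 3 ones → 1
Block 4 (00000): 0 ones → 0
Block 5 (10001): 2 ones → 0
Block 6 (00000): 0 ones → 0

111000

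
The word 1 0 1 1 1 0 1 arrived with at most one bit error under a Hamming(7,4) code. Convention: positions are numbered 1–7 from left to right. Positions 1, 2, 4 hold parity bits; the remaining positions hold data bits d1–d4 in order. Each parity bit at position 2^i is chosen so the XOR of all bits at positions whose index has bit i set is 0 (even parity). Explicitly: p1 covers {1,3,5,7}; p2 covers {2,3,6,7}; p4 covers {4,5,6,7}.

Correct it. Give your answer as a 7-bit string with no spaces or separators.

s1 (pos 1,3,5,7): 1⊕1⊕1⊕1 = 0
s2 (pos 2,3,6,7): 0⊕1⊕0⊕1 = 0
s4 (pos 4,5,6,7): 1⊕1⊕0⊕1 = 1
Syndrome s4…s1 = 100 → error at position 4.
Flip position 4: 1011101 → 1010101

1010101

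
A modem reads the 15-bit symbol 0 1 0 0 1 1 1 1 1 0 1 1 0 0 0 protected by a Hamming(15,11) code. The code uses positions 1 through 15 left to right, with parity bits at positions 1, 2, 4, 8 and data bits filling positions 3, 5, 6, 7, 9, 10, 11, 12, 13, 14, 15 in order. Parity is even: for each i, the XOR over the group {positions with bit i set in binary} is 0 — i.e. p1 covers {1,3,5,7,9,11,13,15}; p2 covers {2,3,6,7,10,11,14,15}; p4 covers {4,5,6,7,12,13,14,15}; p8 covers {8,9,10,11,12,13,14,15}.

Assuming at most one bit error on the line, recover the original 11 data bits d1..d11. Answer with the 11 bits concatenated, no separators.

s1 (pos 1,3,5,7,9,11,13,15): 0⊕0⊕1⊕1⊕1⊕1⊕0⊕0 = 0
s2 (pos 2,3,6,7,10,11,14,15): 1⊕0⊕1⊕1⊕0⊕1⊕0⊕0 = 0
s4 (pos 4,5,6,7,12,13,14,15): 0⊕1⊕1⊕1⊕1⊕0⊕0⊕0 = 0
s8 (pos 8,9,10,11,12,13,14,15): 1⊕1⊕0⊕1⊕1⊕0⊕0⊕0 = 0
Syndrome s8…s1 = 0000 → no error.
Read data bits from positions 3,5,6,7,9,10,11,12,13,14,15: 01111011000

01111011000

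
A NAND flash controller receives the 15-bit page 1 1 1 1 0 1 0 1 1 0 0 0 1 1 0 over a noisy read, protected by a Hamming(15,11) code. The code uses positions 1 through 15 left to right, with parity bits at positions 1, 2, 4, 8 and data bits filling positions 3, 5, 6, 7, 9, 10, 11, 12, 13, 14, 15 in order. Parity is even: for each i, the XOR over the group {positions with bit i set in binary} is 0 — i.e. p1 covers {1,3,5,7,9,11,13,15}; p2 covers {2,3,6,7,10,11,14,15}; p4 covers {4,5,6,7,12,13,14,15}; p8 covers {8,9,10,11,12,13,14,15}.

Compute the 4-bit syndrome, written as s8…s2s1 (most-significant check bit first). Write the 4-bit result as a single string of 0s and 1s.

s1 (pos 1,3,5,7,9,11,13,15): 1⊕1⊕0⊕0⊕1⊕0⊕1⊕0 = 0
s2 (pos 2,3,6,7,10,11,14,15): 1⊕1⊕1⊕0⊕0⊕0⊕1⊕0 = 0
s4 (pos 4,5,6,7,12,13,14,15): 1⊕0⊕1⊕0⊕0⊕1⊕1⊕0 = 0
s8 (pos 8,9,10,11,12,13,14,15): 1⊕1⊕0⊕0⊕0⊕1⊕1⊕0 = 0
Syndrome s8…s1 = 0000 → no error.

0000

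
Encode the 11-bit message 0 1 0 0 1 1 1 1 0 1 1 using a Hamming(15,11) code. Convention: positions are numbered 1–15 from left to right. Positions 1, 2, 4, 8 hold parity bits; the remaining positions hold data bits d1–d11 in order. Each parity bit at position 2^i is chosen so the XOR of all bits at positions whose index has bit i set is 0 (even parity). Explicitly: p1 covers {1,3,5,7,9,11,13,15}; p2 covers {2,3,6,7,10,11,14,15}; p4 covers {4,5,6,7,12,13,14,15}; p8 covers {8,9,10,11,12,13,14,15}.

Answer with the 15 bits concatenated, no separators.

000010001111011

Place data at non-parity positions: p1 p2 0 p4 1 0 0 p8 1 1 1 1 0 1 1
p1 (pos 1,3,5,7,9,11,13,15): XOR of data positions = 0⊕1⊕0⊕1⊕1⊕0⊕1 = 0
p2 (pos 2,3,6,7,10,11,14,15): XOR of data positions = 0⊕0⊕0⊕1⊕1⊕1⊕1 = 0
p4 (pos 4,5,6,7,12,13,14,15): XOR of data positions = 1⊕0⊕0⊕1⊕0⊕1⊕1 = 0
p8 (pos 8,9,10,11,12,13,14,15): XOR of data positions = 1⊕1⊕1⊕1⊕0⊕1⊕1 = 0
Codeword: 000010001111011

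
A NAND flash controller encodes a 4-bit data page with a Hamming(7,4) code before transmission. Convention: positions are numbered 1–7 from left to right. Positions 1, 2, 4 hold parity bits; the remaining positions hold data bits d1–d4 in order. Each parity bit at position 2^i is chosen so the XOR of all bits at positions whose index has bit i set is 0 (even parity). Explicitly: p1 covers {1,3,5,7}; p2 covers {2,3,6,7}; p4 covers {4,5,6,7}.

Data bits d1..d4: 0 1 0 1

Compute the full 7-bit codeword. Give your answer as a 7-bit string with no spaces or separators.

0100101

Place data at non-parity positions: p1 p2 0 p4 1 0 1
p1 (pos 1,3,5,7): XOR of data positions = 0⊕1⊕1 = 0
p2 (pos 2,3,6,7): XOR of data positions = 0⊕0⊕1 = 1
p4 (pos 4,5,6,7): XOR of data positions = 1⊕0⊕1 = 0
Codeword: 0100101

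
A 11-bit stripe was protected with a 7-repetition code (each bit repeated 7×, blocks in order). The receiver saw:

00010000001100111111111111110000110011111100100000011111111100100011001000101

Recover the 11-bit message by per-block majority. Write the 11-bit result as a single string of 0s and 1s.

Block 1 (0001000): 1 one → 0
Block 2 (0001100): 2 ones → 0
Block 3 (1111111): 7 ones → 1
Block 4 (1111111): 7 ones → 1
Block 5 (0000110): 2 ones → 0
Block 6 (0111111): 6 ones → 1
Block 7 (0010000): 1 one → 0
Block 8 (0011111): 5 ones → 1
Block 9 (1111001): 5 ones → 1
Block 10 (0001100): 2 ones → 0
Block 11 (1000101): 3 ones → 0

00110101100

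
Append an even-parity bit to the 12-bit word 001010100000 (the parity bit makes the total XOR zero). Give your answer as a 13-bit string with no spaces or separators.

0010101000001

XOR of the 12 data bits: 0⊕0⊕1⊕0⊕1⊕0⊕1⊕0⊕0⊕0⊕0⊕0 = 1
Parity bit = 1 (so all 13 bits XOR to 0).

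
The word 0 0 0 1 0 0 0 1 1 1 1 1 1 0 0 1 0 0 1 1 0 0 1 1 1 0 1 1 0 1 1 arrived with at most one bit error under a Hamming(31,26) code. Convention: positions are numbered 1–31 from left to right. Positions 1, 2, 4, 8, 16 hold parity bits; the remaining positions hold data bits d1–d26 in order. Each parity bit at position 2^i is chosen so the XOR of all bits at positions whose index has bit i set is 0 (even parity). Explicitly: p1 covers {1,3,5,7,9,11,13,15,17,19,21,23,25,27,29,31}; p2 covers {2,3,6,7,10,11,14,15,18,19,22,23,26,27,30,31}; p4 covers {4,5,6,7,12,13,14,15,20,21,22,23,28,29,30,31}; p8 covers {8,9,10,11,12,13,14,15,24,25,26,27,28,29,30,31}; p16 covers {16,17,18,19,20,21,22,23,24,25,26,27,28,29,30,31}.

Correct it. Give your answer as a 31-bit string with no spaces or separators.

0101000111111001001100111011011

s1 (pos 1,3,5,7,9,11,13,15,17,19,21,23,25,27,29,31): 0⊕0⊕0⊕0⊕1⊕1⊕1⊕0⊕0⊕1⊕0⊕1⊕1⊕1⊕0⊕1 = 0
s2 (pos 2,3,6,7,10,11,14,15,18,19,22,23,26,27,30,31): 0⊕0⊕0⊕0⊕1⊕1⊕0⊕0⊕0⊕1⊕0⊕1⊕0⊕1⊕1⊕1 = 1
s4 (pos 4,5,6,7,12,13,14,15,20,21,22,23,28,29,30,31): 1⊕0⊕0⊕0⊕1⊕1⊕0⊕0⊕1⊕0⊕0⊕1⊕1⊕0⊕1⊕1 = 0
s8 (pos 8,9,10,11,12,13,14,15,24,25,26,27,28,29,30,31): 1⊕1⊕1⊕1⊕1⊕1⊕0⊕0⊕1⊕1⊕0⊕1⊕1⊕0⊕1⊕1 = 0
s16 (pos 16,17,18,19,20,21,22,23,24,25,26,27,28,29,30,31): 1⊕0⊕0⊕1⊕1⊕0⊕0⊕1⊕1⊕1⊕0⊕1⊕1⊕0⊕1⊕1 = 0
Syndrome s16…s1 = 00010 → error at position 2.
Flip position 2: 0001000111111001001100111011011 → 0101000111111001001100111011011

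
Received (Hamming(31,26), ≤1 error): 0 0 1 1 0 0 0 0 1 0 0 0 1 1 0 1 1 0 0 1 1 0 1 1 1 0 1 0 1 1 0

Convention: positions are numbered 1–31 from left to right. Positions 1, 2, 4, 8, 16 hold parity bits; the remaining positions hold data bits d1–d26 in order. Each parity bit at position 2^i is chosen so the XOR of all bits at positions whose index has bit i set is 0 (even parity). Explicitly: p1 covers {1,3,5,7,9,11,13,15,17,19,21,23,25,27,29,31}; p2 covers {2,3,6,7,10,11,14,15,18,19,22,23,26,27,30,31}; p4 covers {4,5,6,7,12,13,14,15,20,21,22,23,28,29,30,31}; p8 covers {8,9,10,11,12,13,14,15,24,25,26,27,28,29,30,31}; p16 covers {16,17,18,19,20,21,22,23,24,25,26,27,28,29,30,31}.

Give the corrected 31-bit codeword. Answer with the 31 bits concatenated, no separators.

0001000010001101100110111010110

s1 (pos 1,3,5,7,9,11,13,15,17,19,21,23,25,27,29,31): 0⊕1⊕0⊕0⊕1⊕0⊕1⊕0⊕1⊕0⊕1⊕1⊕1⊕1⊕1⊕0 = 1
s2 (pos 2,3,6,7,10,11,14,15,18,19,22,23,26,27,30,31): 0⊕1⊕0⊕0⊕0⊕0⊕1⊕0⊕0⊕0⊕0⊕1⊕0⊕1⊕1⊕0 = 1
s4 (pos 4,5,6,7,12,13,14,15,20,21,22,23,28,29,30,31): 1⊕0⊕0⊕0⊕0⊕1⊕1⊕0⊕1⊕1⊕0⊕1⊕0⊕1⊕1⊕0 = 0
s8 (pos 8,9,10,11,12,13,14,15,24,25,26,27,28,29,30,31): 0⊕1⊕0⊕0⊕0⊕1⊕1⊕0⊕1⊕1⊕0⊕1⊕0⊕1⊕1⊕0 = 0
s16 (pos 16,17,18,19,20,21,22,23,24,25,26,27,28,29,30,31): 1⊕1⊕0⊕0⊕1⊕1⊕0⊕1⊕1⊕1⊕0⊕1⊕0⊕1⊕1⊕0 = 0
Syndrome s16…s1 = 00011 → error at position 3.
Flip position 3: 0011000010001101100110111010110 → 0001000010001101100110111010110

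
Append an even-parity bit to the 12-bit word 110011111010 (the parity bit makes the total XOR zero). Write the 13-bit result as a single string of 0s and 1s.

XOR of the 12 data bits: 1⊕1⊕0⊕0⊕1⊕1⊕1⊕1⊕1⊕0⊕1⊕0 = 0
Parity bit = 0 (so all 13 bits XOR to 0).

1100111110100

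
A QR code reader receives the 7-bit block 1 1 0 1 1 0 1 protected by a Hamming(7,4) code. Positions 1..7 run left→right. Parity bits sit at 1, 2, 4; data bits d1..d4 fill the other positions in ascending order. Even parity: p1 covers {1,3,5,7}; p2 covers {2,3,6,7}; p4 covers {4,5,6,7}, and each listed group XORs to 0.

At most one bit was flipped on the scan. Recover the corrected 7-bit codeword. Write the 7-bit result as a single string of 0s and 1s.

1101001

s1 (pos 1,3,5,7): 1⊕0⊕1⊕1 = 1
s2 (pos 2,3,6,7): 1⊕0⊕0⊕1 = 0
s4 (pos 4,5,6,7): 1⊕1⊕0⊕1 = 1
Syndrome s4…s1 = 101 → error at position 5.
Flip position 5: 1101101 → 1101001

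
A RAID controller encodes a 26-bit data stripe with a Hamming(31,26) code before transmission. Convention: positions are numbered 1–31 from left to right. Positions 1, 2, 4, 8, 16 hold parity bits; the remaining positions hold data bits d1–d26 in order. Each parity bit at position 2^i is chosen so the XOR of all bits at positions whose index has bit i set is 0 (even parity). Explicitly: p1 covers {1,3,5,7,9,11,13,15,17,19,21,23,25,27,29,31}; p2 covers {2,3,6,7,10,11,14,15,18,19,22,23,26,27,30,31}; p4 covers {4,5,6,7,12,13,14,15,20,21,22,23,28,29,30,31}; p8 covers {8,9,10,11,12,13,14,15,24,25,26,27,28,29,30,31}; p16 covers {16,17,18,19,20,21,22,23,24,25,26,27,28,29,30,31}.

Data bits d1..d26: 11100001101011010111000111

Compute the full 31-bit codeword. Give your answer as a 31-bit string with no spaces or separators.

0010110000011011011010111000111

Place data at non-parity positions: p1 p2 1 p4 1 1 0 p8 0 0 0 1 1 0 1 p16 0 1 1 0 1 0 1 1 1 0 0 0 1 1 1
p1 (pos 1,3,5,7,9,11,13,15,17,19,21,23,25,27,29,31): XOR of data positions = 1⊕1⊕0⊕0⊕0⊕1⊕1⊕0⊕1⊕1⊕1⊕1⊕0⊕1⊕1 = 0
p2 (pos 2,3,6,7,10,11,14,15,18,19,22,23,26,27,30,31): XOR of data positions = 1⊕1⊕0⊕0⊕0⊕0⊕1⊕1⊕1⊕0⊕1⊕0⊕0⊕1⊕1 = 0
p4 (pos 4,5,6,7,12,13,14,15,20,21,22,23,28,29,30,31): XOR of data positions = 1⊕1⊕0⊕1⊕1⊕0⊕1⊕0⊕1⊕0⊕1⊕0⊕1⊕1⊕1 = 0
p8 (pos 8,9,10,11,12,13,14,15,24,25,26,27,28,29,30,31): XOR of data positions = 0⊕0⊕0⊕1⊕1⊕0⊕1⊕1⊕1⊕0⊕0⊕0⊕1⊕1⊕1 = 0
p16 (pos 16,17,18,19,20,21,22,23,24,25,26,27,28,29,30,31): XOR of data positions = 0⊕1⊕1⊕0⊕1⊕0⊕1⊕1⊕1⊕0⊕0⊕0⊕1⊕1⊕1 = 1
Codeword: 0010110000011011011010111000111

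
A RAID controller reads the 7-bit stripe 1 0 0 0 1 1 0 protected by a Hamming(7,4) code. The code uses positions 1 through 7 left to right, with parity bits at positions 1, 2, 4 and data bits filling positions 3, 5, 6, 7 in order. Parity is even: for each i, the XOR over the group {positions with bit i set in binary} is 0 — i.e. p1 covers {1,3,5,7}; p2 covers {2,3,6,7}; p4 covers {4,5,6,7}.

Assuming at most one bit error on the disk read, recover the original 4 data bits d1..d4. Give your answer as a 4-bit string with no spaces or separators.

s1 (pos 1,3,5,7): 1⊕0⊕1⊕0 = 0
s2 (pos 2,3,6,7): 0⊕0⊕1⊕0 = 1
s4 (pos 4,5,6,7): 0⊕1⊕1⊕0 = 0
Syndrome s4…s1 = 010 → error at position 2.
Flip position 2: 1000110 → 1100110
Read data bits from positions 3,5,6,7: 0110

0110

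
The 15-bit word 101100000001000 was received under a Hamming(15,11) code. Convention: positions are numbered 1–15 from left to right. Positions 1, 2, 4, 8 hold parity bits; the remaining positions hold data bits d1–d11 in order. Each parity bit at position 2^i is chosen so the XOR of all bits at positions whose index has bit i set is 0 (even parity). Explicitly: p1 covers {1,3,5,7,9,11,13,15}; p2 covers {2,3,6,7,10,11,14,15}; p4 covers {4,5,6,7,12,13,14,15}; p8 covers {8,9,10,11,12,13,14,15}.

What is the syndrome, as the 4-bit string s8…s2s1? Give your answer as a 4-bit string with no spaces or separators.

s1 (pos 1,3,5,7,9,11,13,15): 1⊕1⊕0⊕0⊕0⊕0⊕0⊕0 = 0
s2 (pos 2,3,6,7,10,11,14,15): 0⊕1⊕0⊕0⊕0⊕0⊕0⊕0 = 1
s4 (pos 4,5,6,7,12,13,14,15): 1⊕0⊕0⊕0⊕1⊕0⊕0⊕0 = 0
s8 (pos 8,9,10,11,12,13,14,15): 0⊕0⊕0⊕0⊕1⊕0⊕0⊕0 = 1
Syndrome s8…s1 = 1010 → error at position 10.

1010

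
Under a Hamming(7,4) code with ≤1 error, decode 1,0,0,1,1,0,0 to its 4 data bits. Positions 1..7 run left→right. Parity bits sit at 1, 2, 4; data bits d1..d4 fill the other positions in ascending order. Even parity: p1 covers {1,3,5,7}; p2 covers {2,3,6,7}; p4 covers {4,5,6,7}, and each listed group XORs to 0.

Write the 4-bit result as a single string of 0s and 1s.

0100

s1 (pos 1,3,5,7): 1⊕0⊕1⊕0 = 0
s2 (pos 2,3,6,7): 0⊕0⊕0⊕0 = 0
s4 (pos 4,5,6,7): 1⊕1⊕0⊕0 = 0
Syndrome s4…s1 = 000 → no error.
Read data bits from positions 3,5,6,7: 0100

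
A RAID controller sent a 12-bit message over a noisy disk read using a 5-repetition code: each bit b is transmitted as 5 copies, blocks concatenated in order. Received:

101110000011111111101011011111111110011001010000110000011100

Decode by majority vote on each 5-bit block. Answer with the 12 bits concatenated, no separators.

101111100001

Block 1 (10111): 4 ones → 1
Block 2 (00000): 0 ones → 0
Block 3 (11111): 5 ones → 1
Block 4 (11110): 4 ones → 1
Block 5 (10110): 3 ones → 1
Block 6 (11111): 5 ones → 1
Block 7 (11111): 5 ones → 1
Block 8 (00110): 2 ones → 0
Block 9 (01010): 2 ones → 0
Block 10 (00011): 2 ones → 0
Block 11 (00000): 0 ones → 0
Block 12 (11100): 3 ones → 1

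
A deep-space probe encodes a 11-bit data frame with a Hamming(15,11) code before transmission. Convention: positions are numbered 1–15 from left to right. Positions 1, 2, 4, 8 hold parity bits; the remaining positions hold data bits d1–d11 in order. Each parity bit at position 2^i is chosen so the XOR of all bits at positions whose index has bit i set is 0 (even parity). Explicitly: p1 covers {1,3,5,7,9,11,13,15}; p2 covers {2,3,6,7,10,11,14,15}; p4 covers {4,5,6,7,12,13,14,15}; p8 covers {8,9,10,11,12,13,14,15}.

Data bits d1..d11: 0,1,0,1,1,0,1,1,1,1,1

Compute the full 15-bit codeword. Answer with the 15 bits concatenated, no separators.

Place data at non-parity positions: p1 p2 0 p4 1 0 1 p8 1 0 1 1 1 1 1
p1 (pos 1,3,5,7,9,11,13,15): XOR of data positions = 0⊕1⊕1⊕1⊕1⊕1⊕1 = 0
p2 (pos 2,3,6,7,10,11,14,15): XOR of data positions = 0⊕0⊕1⊕0⊕1⊕1⊕1 = 0
p4 (pos 4,5,6,7,12,13,14,15): XOR of data positions = 1⊕0⊕1⊕1⊕1⊕1⊕1 = 0
p8 (pos 8,9,10,11,12,13,14,15): XOR of data positions = 1⊕0⊕1⊕1⊕1⊕1⊕1 = 0
Codeword: 000010101011111

000010101011111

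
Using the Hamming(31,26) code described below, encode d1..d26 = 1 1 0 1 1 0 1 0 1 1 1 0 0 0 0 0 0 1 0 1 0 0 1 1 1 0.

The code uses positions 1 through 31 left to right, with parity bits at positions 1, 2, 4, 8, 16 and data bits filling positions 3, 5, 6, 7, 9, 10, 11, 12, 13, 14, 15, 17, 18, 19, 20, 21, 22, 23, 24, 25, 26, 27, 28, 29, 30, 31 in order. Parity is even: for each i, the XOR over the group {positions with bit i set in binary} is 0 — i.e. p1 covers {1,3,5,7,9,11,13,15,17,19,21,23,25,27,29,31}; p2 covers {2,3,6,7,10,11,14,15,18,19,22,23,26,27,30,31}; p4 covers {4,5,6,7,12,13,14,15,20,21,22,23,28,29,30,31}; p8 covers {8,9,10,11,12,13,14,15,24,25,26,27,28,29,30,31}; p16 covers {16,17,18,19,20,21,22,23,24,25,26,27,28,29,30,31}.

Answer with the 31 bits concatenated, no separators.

0111101110101111000000101001110

Place data at non-parity positions: p1 p2 1 p4 1 0 1 p8 1 0 1 0 1 1 1 p16 0 0 0 0 0 0 1 0 1 0 0 1 1 1 0
p1 (pos 1,3,5,7,9,11,13,15,17,19,21,23,25,27,29,31): XOR of data positions = 1⊕1⊕1⊕1⊕1⊕1⊕1⊕0⊕0⊕0⊕1⊕1⊕0⊕1⊕0 = 0
p2 (pos 2,3,6,7,10,11,14,15,18,19,22,23,26,27,30,31): XOR of data positions = 1⊕0⊕1⊕0⊕1⊕1⊕1⊕0⊕0⊕0⊕1⊕0⊕0⊕1⊕0 = 1
p4 (pos 4,5,6,7,12,13,14,15,20,21,22,23,28,29,30,31): XOR of data positions = 1⊕0⊕1⊕0⊕1⊕1⊕1⊕0⊕0⊕0⊕1⊕1⊕1⊕1⊕0 = 1
p8 (pos 8,9,10,11,12,13,14,15,24,25,26,27,28,29,30,31): XOR of data positions = 1⊕0⊕1⊕0⊕1⊕1⊕1⊕0⊕1⊕0⊕0⊕1⊕1⊕1⊕0 = 1
p16 (pos 16,17,18,19,20,21,22,23,24,25,26,27,28,29,30,31): XOR of data positions = 0⊕0⊕0⊕0⊕0⊕0⊕1⊕0⊕1⊕0⊕0⊕1⊕1⊕1⊕0 = 1
Codeword: 0111101110101111000000101001110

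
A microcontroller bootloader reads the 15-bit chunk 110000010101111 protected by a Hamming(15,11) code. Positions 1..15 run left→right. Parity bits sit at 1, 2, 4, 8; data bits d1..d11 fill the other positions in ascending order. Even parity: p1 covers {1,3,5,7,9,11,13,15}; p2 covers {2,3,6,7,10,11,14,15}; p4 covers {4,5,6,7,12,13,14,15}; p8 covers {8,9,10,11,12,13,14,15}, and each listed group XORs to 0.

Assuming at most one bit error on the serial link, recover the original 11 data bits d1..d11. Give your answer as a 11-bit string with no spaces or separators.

s1 (pos 1,3,5,7,9,11,13,15): 1⊕0⊕0⊕0⊕0⊕0⊕1⊕1 = 1
s2 (pos 2,3,6,7,10,11,14,15): 1⊕0⊕0⊕0⊕1⊕0⊕1⊕1 = 0
s4 (pos 4,5,6,7,12,13,14,15): 0⊕0⊕0⊕0⊕1⊕1⊕1⊕1 = 0
s8 (pos 8,9,10,11,12,13,14,15): 1⊕0⊕1⊕0⊕1⊕1⊕1⊕1 = 0
Syndrome s8…s1 = 0001 → error at position 1.
Flip position 1: 110000010101111 → 010000010101111
Read data bits from positions 3,5,6,7,9,10,11,12,13,14,15: 00000101111

00000101111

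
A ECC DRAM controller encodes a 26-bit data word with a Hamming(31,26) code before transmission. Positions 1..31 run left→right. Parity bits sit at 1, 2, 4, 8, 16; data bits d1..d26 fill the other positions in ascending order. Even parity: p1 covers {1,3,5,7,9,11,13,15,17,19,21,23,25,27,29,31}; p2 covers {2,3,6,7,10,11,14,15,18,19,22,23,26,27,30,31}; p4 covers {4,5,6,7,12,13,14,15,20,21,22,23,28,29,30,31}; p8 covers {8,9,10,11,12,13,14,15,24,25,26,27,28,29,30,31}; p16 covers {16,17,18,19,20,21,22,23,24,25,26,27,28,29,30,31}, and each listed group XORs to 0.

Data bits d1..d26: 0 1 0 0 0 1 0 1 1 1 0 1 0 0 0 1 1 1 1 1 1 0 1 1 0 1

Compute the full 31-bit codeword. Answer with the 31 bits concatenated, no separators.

Place data at non-parity positions: p1 p2 0 p4 1 0 0 p8 0 1 0 1 1 1 0 p16 1 0 0 0 1 1 1 1 1 1 0 1 1 0 1
p1 (pos 1,3,5,7,9,11,13,15,17,19,21,23,25,27,29,31): XOR of data positions = 0⊕1⊕0⊕0⊕0⊕1⊕0⊕1⊕0⊕1⊕1⊕1⊕0⊕1⊕1 = 0
p2 (pos 2,3,6,7,10,11,14,15,18,19,22,23,26,27,30,31): XOR of data positions = 0⊕0⊕0⊕1⊕0⊕1⊕0⊕0⊕0⊕1⊕1⊕1⊕0⊕0⊕1 = 0
p4 (pos 4,5,6,7,12,13,14,15,20,21,22,23,28,29,30,31): XOR of data positions = 1⊕0⊕0⊕1⊕1⊕1⊕0⊕0⊕1⊕1⊕1⊕1⊕1⊕0⊕1 = 0
p8 (pos 8,9,10,11,12,13,14,15,24,25,26,27,28,29,30,31): XOR of data positions = 0⊕1⊕0⊕1⊕1⊕1⊕0⊕1⊕1⊕1⊕0⊕1⊕1⊕0⊕1 = 0
p16 (pos 16,17,18,19,20,21,22,23,24,25,26,27,28,29,30,31): XOR of data positions = 1⊕0⊕0⊕0⊕1⊕1⊕1⊕1⊕1⊕1⊕0⊕1⊕1⊕0⊕1 = 0
Codeword: 0000100001011100100011111101101

0000100001011100100011111101101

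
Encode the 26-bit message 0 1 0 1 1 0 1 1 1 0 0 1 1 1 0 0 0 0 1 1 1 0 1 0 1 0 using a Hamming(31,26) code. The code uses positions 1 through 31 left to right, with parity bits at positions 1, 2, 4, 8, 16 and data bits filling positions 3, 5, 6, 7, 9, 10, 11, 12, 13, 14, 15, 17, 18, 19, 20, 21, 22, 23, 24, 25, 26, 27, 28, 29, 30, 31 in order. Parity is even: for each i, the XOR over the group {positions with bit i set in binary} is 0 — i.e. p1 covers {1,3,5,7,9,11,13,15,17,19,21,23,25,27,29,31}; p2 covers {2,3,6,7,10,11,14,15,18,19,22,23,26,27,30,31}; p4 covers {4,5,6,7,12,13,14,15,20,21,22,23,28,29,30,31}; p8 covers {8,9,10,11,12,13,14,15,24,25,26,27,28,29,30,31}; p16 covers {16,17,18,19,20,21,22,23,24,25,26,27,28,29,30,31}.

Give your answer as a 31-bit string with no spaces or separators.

Place data at non-parity positions: p1 p2 0 p4 1 0 1 p8 1 0 1 1 1 0 0 p16 1 1 1 0 0 0 0 1 1 1 0 1 0 1 0
p1 (pos 1,3,5,7,9,11,13,15,17,19,21,23,25,27,29,31): XOR of data positions = 0⊕1⊕1⊕1⊕1⊕1⊕0⊕1⊕1⊕0⊕0⊕1⊕0⊕0⊕0 = 0
p2 (pos 2,3,6,7,10,11,14,15,18,19,22,23,26,27,30,31): XOR of data positions = 0⊕0⊕1⊕0⊕1⊕0⊕0⊕1⊕1⊕0⊕0⊕1⊕0⊕1⊕0 = 0
p4 (pos 4,5,6,7,12,13,14,15,20,21,22,23,28,29,30,31): XOR of data positions = 1⊕0⊕1⊕1⊕1⊕0⊕0⊕0⊕0⊕0⊕0⊕1⊕0⊕1⊕0 = 0
p8 (pos 8,9,10,11,12,13,14,15,24,25,26,27,28,29,30,31): XOR of data positions = 1⊕0⊕1⊕1⊕1⊕0⊕0⊕1⊕1⊕1⊕0⊕1⊕0⊕1⊕0 = 1
p16 (pos 16,17,18,19,20,21,22,23,24,25,26,27,28,29,30,31): XOR of data positions = 1⊕1⊕1⊕0⊕0⊕0⊕0⊕1⊕1⊕1⊕0⊕1⊕0⊕1⊕0 = 0
Codeword: 0000101110111000111000011101010

0000101110111000111000011101010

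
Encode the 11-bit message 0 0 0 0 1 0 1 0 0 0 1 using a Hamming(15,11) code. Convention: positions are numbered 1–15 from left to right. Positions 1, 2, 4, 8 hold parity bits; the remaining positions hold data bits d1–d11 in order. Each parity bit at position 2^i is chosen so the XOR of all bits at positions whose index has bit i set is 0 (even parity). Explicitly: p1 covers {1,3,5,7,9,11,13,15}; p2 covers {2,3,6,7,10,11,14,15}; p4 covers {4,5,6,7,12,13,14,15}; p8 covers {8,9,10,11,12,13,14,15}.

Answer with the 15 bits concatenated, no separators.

100100011010001

Place data at non-parity positions: p1 p2 0 p4 0 0 0 p8 1 0 1 0 0 0 1
p1 (pos 1,3,5,7,9,11,13,15): XOR of data positions = 0⊕0⊕0⊕1⊕1⊕0⊕1 = 1
p2 (pos 2,3,6,7,10,11,14,15): XOR of data positions = 0⊕0⊕0⊕0⊕1⊕0⊕1 = 0
p4 (pos 4,5,6,7,12,13,14,15): XOR of data positions = 0⊕0⊕0⊕0⊕0⊕0⊕1 = 1
p8 (pos 8,9,10,11,12,13,14,15): XOR of data positions = 1⊕0⊕1⊕0⊕0⊕0⊕1 = 1
Codeword: 100100011010001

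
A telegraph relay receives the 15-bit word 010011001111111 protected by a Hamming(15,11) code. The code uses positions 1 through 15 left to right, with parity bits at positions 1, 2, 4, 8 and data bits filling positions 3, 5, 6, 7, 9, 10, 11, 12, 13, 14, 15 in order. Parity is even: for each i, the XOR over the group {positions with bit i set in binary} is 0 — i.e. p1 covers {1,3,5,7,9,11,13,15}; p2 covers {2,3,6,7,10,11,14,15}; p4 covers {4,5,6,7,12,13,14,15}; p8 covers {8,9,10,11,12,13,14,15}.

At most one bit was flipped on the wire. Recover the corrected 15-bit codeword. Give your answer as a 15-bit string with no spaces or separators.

s1 (pos 1,3,5,7,9,11,13,15): 0⊕0⊕1⊕0⊕1⊕1⊕1⊕1 = 1
s2 (pos 2,3,6,7,10,11,14,15): 1⊕0⊕1⊕0⊕1⊕1⊕1⊕1 = 0
s4 (pos 4,5,6,7,12,13,14,15): 0⊕1⊕1⊕0⊕1⊕1⊕1⊕1 = 0
s8 (pos 8,9,10,11,12,13,14,15): 0⊕1⊕1⊕1⊕1⊕1⊕1⊕1 = 1
Syndrome s8…s1 = 1001 → error at position 9.
Flip position 9: 010011001111111 → 010011000111111

010011000111111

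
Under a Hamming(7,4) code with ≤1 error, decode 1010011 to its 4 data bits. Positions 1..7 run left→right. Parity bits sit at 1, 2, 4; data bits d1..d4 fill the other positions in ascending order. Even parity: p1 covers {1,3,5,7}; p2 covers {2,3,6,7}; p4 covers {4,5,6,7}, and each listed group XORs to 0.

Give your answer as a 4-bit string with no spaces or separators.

s1 (pos 1,3,5,7): 1⊕1⊕0⊕1 = 1
s2 (pos 2,3,6,7): 0⊕1⊕1⊕1 = 1
s4 (pos 4,5,6,7): 0⊕0⊕1⊕1 = 0
Syndrome s4…s1 = 011 → error at position 3.
Flip position 3: 1010011 → 1000011
Read data bits from positions 3,5,6,7: 0011

0011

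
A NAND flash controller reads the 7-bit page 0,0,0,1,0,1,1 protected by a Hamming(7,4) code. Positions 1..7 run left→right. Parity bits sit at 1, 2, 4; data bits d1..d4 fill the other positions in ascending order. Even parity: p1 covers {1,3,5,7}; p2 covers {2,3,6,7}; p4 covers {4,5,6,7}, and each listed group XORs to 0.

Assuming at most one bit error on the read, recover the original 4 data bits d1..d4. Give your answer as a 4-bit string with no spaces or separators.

s1 (pos 1,3,5,7): 0⊕0⊕0⊕1 = 1
s2 (pos 2,3,6,7): 0⊕0⊕1⊕1 = 0
s4 (pos 4,5,6,7): 1⊕0⊕1⊕1 = 1
Syndrome s4…s1 = 101 → error at position 5.
Flip position 5: 0001011 → 0001111
Read data bits from positions 3,5,6,7: 0111

0111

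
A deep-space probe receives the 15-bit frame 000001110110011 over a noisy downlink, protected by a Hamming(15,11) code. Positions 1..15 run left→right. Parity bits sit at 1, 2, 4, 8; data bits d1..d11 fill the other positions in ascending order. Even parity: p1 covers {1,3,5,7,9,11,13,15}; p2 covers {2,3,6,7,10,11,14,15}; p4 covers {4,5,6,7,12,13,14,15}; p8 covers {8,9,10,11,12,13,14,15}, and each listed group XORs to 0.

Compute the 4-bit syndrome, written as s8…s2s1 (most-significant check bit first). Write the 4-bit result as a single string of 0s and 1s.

s1 (pos 1,3,5,7,9,11,13,15): 0⊕0⊕0⊕1⊕0⊕1⊕0⊕1 = 1
s2 (pos 2,3,6,7,10,11,14,15): 0⊕0⊕1⊕1⊕1⊕1⊕1⊕1 = 0
s4 (pos 4,5,6,7,12,13,14,15): 0⊕0⊕1⊕1⊕0⊕0⊕1⊕1 = 0
s8 (pos 8,9,10,11,12,13,14,15): 1⊕0⊕1⊕1⊕0⊕0⊕1⊕1 = 1
Syndrome s8…s1 = 1001 → error at position 9.

1001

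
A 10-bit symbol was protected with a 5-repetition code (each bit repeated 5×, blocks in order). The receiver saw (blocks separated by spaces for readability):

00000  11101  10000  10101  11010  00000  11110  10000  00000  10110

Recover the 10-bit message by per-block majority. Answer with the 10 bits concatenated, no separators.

Block 1 (00000): 0 ones → 0
Block 2 (11101): 4 ones → 1
Block 3 (10000): 1 one → 0
Block 4 (10101): 3 ones → 1
Block 5 (11010): 3 ones → 1
Block 6 (00000): 0 ones → 0
Block 7 (11110): 4 ones → 1
Block 8 (10000): 1 one → 0
Block 9 (00000): 0 ones → 0
Block 10 (10110): 3 ones → 1

0101101001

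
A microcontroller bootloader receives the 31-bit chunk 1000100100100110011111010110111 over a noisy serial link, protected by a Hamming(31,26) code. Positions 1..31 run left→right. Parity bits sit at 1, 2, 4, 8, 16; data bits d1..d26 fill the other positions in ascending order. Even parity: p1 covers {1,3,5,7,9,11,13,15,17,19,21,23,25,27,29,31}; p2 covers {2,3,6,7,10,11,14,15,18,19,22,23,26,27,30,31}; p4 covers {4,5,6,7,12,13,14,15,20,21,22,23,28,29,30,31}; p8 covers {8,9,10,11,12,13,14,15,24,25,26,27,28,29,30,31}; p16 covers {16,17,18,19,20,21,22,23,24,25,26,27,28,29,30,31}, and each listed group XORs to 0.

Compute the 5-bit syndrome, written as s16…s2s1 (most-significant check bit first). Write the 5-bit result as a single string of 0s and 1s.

s1 (pos 1,3,5,7,9,11,13,15,17,19,21,23,25,27,29,31): 1⊕0⊕1⊕0⊕0⊕1⊕0⊕1⊕0⊕1⊕1⊕0⊕0⊕1⊕1⊕1 = 1
s2 (pos 2,3,6,7,10,11,14,15,18,19,22,23,26,27,30,31): 0⊕0⊕0⊕0⊕0⊕1⊕1⊕1⊕1⊕1⊕1⊕0⊕1⊕1⊕1⊕1 = 0
s4 (pos 4,5,6,7,12,13,14,15,20,21,22,23,28,29,30,31): 0⊕1⊕0⊕0⊕0⊕0⊕1⊕1⊕1⊕1⊕1⊕0⊕0⊕1⊕1⊕1 = 1
s8 (pos 8,9,10,11,12,13,14,15,24,25,26,27,28,29,30,31): 1⊕0⊕0⊕1⊕0⊕0⊕1⊕1⊕1⊕0⊕1⊕1⊕0⊕1⊕1⊕1 = 0
s16 (pos 16,17,18,19,20,21,22,23,24,25,26,27,28,29,30,31): 0⊕0⊕1⊕1⊕1⊕1⊕1⊕0⊕1⊕0⊕1⊕1⊕0⊕1⊕1⊕1 = 1
Syndrome s16…s1 = 10101 → error at position 21.

10101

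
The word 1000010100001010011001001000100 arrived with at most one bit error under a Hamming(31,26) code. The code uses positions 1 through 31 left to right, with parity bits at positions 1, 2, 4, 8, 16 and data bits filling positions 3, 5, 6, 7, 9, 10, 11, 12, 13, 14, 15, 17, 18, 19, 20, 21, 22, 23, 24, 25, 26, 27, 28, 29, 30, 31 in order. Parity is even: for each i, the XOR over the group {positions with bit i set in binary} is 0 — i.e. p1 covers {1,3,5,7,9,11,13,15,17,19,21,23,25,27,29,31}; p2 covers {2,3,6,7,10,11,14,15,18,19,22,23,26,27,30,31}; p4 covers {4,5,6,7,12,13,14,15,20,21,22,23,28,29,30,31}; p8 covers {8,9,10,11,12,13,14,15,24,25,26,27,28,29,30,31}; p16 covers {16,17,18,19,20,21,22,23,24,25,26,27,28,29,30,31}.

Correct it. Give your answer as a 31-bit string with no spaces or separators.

s1 (pos 1,3,5,7,9,11,13,15,17,19,21,23,25,27,29,31): 1⊕0⊕0⊕0⊕0⊕0⊕1⊕1⊕0⊕1⊕0⊕0⊕1⊕0⊕1⊕0 = 0
s2 (pos 2,3,6,7,10,11,14,15,18,19,22,23,26,27,30,31): 0⊕0⊕1⊕0⊕0⊕0⊕0⊕1⊕1⊕1⊕1⊕0⊕0⊕0⊕0⊕0 = 1
s4 (pos 4,5,6,7,12,13,14,15,20,21,22,23,28,29,30,31): 0⊕0⊕1⊕0⊕0⊕1⊕0⊕1⊕0⊕0⊕1⊕0⊕0⊕1⊕0⊕0 = 1
s8 (pos 8,9,10,11,12,13,14,15,24,25,26,27,28,29,30,31): 1⊕0⊕0⊕0⊕0⊕1⊕0⊕1⊕0⊕1⊕0⊕0⊕0⊕1⊕0⊕0 = 1
s16 (pos 16,17,18,19,20,21,22,23,24,25,26,27,28,29,30,31): 0⊕0⊕1⊕1⊕0⊕0⊕1⊕0⊕0⊕1⊕0⊕0⊕0⊕1⊕0⊕0 = 1
Syndrome s16…s1 = 11110 → error at position 30.
Flip position 30: 1000010100001010011001001000100 → 1000010100001010011001001000110

1000010100001010011001001000110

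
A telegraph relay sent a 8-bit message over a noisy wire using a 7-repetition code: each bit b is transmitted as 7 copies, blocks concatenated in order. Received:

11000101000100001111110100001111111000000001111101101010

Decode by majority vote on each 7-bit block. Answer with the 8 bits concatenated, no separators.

Block 1 (1100010): 3 ones → 0
Block 2 (1000100): 2 ones → 0
Block 3 (0011111): 5 ones → 1
Block 4 (1010000): 2 ones → 0
Block 5 (1111111): 7 ones → 1
Block 6 (0000000): 0 ones → 0
Block 7 (0111110): 5 ones → 1
Block 8 (1101010): 4 ones → 1

00101011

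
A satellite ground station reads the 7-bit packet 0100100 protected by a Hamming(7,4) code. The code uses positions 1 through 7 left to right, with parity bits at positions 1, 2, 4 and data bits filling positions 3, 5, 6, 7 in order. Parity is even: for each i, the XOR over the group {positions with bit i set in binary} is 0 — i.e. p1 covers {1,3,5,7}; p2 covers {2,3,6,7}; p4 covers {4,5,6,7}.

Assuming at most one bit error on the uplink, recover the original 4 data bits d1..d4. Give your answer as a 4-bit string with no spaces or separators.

s1 (pos 1,3,5,7): 0⊕0⊕1⊕0 = 1
s2 (pos 2,3,6,7): 1⊕0⊕0⊕0 = 1
s4 (pos 4,5,6,7): 0⊕1⊕0⊕0 = 1
Syndrome s4…s1 = 111 → error at position 7.
Flip position 7: 0100100 → 0100101
Read data bits from positions 3,5,6,7: 0101

0101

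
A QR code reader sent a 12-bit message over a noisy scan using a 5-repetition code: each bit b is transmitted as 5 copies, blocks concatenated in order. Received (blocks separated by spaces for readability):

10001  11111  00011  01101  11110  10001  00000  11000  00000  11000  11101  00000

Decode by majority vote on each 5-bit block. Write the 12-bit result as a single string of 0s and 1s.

Block 1 (10001): 2 ones → 0
Block 2 (11111): 5 ones → 1
Block 3 (00011): 2 ones → 0
Block 4 (01101): 3 ones → 1
Block 5 (11110): 4 ones → 1
Block 6 (10001): 2 ones → 0
Block 7 (00000): 0 ones → 0
Block 8 (11000): 2 ones → 0
Block 9 (00000): 0 ones → 0
Block 10 (11000): 2 ones → 0
Block 11 (11101): 4 ones → 1
Block 12 (00000): 0 ones → 0

010110000010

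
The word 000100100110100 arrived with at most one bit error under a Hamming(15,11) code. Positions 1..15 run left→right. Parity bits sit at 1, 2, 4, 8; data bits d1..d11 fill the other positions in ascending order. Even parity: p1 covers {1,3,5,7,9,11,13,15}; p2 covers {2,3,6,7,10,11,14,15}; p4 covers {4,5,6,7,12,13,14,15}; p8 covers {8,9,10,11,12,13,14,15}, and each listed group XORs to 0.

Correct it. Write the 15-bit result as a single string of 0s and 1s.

000100100110101

s1 (pos 1,3,5,7,9,11,13,15): 0⊕0⊕0⊕1⊕0⊕1⊕1⊕0 = 1
s2 (pos 2,3,6,7,10,11,14,15): 0⊕0⊕0⊕1⊕1⊕1⊕0⊕0 = 1
s4 (pos 4,5,6,7,12,13,14,15): 1⊕0⊕0⊕1⊕0⊕1⊕0⊕0 = 1
s8 (pos 8,9,10,11,12,13,14,15): 0⊕0⊕1⊕1⊕0⊕1⊕0⊕0 = 1
Syndrome s8…s1 = 1111 → error at position 15.
Flip position 15: 000100100110100 → 000100100110101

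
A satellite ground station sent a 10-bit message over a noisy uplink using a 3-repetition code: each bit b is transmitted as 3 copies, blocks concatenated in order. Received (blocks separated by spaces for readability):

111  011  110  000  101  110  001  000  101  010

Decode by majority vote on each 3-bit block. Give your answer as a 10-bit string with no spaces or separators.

1110110010

Block 1 (111): 3 ones → 1
Block 2 (011): 2 ones → 1
Block 3 (110): 2 ones → 1
Block 4 (000): 0 ones → 0
Block 5 (101): 2 ones → 1
Block 6 (110): 2 ones → 1
Block 7 (001): 1 one → 0
Block 8 (000): 0 ones → 0
Block 9 (101): 2 ones → 1
Block 10 (010): 1 one → 0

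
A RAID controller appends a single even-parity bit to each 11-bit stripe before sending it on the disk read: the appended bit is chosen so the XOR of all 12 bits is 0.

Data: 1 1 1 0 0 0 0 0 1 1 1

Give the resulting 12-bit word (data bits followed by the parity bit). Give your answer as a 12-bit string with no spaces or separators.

111000001110

XOR of the 11 data bits: 1⊕1⊕1⊕0⊕0⊕0⊕0⊕0⊕1⊕1⊕1 = 0
Parity bit = 0 (so all 12 bits XOR to 0).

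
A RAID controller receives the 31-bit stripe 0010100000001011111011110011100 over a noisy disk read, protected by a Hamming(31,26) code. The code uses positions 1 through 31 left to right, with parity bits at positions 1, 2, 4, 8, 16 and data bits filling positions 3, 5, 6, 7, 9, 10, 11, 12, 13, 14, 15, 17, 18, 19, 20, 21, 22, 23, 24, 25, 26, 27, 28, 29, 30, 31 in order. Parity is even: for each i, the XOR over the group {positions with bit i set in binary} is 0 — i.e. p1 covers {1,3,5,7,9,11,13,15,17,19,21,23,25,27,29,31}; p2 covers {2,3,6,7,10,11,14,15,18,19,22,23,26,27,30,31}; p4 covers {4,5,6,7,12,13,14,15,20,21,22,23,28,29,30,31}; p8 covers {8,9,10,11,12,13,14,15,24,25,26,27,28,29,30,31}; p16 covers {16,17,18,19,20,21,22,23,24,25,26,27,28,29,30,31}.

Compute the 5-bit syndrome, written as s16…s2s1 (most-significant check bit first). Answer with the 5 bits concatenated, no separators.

10010

s1 (pos 1,3,5,7,9,11,13,15,17,19,21,23,25,27,29,31): 0⊕1⊕1⊕0⊕0⊕0⊕1⊕1⊕1⊕1⊕1⊕1⊕0⊕1⊕1⊕0 = 0
s2 (pos 2,3,6,7,10,11,14,15,18,19,22,23,26,27,30,31): 0⊕1⊕0⊕0⊕0⊕0⊕0⊕1⊕1⊕1⊕1⊕1⊕0⊕1⊕0⊕0 = 1
s4 (pos 4,5,6,7,12,13,14,15,20,21,22,23,28,29,30,31): 0⊕1⊕0⊕0⊕0⊕1⊕0⊕1⊕0⊕1⊕1⊕1⊕1⊕1⊕0⊕0 = 0
s8 (pos 8,9,10,11,12,13,14,15,24,25,26,27,28,29,30,31): 0⊕0⊕0⊕0⊕0⊕1⊕0⊕1⊕1⊕0⊕0⊕1⊕1⊕1⊕0⊕0 = 0
s16 (pos 16,17,18,19,20,21,22,23,24,25,26,27,28,29,30,31): 1⊕1⊕1⊕1⊕0⊕1⊕1⊕1⊕1⊕0⊕0⊕1⊕1⊕1⊕0⊕0 = 1
Syndrome s16…s1 = 10010 → error at position 18.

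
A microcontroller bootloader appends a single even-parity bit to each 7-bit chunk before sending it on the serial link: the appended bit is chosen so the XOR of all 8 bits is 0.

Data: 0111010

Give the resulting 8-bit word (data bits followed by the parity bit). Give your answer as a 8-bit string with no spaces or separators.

01110100

XOR of the 7 data bits: 0⊕1⊕1⊕1⊕0⊕1⊕0 = 0
Parity bit = 0 (so all 8 bits XOR to 0).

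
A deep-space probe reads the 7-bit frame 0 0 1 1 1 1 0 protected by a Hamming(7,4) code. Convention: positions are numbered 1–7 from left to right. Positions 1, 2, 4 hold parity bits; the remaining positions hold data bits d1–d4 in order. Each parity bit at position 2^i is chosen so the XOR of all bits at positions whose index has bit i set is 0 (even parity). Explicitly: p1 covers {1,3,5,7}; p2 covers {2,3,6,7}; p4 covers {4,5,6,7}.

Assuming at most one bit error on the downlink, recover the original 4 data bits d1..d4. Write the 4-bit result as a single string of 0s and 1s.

1110

s1 (pos 1,3,5,7): 0⊕1⊕1⊕0 = 0
s2 (pos 2,3,6,7): 0⊕1⊕1⊕0 = 0
s4 (pos 4,5,6,7): 1⊕1⊕1⊕0 = 1
Syndrome s4…s1 = 100 → error at position 4.
Flip position 4: 0011110 → 0010110
Read data bits from positions 3,5,6,7: 1110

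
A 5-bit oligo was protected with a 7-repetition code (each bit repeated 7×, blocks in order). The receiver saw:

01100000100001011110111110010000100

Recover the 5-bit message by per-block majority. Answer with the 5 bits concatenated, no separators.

Block 1 (0110000): 2 ones → 0
Block 2 (0100001): 2 ones → 0
Block 3 (0111101): 5 ones → 1
Block 4 (1111001): 5 ones → 1
Block 5 (0000100): 1 one → 0

00110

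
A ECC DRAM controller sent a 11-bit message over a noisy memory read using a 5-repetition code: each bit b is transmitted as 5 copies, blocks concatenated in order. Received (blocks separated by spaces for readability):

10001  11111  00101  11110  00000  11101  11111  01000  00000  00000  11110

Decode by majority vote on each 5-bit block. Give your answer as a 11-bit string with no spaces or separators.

01010110001

Block 1 (10001): 2 ones → 0
Block 2 (11111): 5 ones → 1
Block 3 (00101): 2 ones → 0
Block 4 (11110): 4 ones → 1
Block 5 (00000): 0 ones → 0
Block 6 (11101): 4 ones → 1
Block 7 (11111): 5 ones → 1
Block 8 (01000): 1 one → 0
Block 9 (00000): 0 ones → 0
Block 10 (00000): 0 ones → 0
Block 11 (11110): 4 ones → 1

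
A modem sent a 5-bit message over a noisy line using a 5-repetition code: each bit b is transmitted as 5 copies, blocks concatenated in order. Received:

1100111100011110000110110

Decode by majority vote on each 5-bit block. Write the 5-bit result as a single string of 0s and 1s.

Block 1 (11001): 3 ones → 1
Block 2 (11100): 3 ones → 1
Block 3 (01111): 4 ones → 1
Block 4 (00001): 1 one → 0
Block 5 (10110): 3 ones → 1

11101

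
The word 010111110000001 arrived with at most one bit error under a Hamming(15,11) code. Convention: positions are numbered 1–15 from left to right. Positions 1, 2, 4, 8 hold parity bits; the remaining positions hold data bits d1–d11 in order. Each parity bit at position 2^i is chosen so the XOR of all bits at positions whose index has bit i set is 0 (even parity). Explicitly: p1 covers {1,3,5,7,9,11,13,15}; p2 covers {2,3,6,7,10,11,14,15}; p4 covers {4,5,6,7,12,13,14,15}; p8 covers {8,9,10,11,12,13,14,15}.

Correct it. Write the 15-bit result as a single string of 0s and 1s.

s1 (pos 1,3,5,7,9,11,13,15): 0⊕0⊕1⊕1⊕0⊕0⊕0⊕1 = 1
s2 (pos 2,3,6,7,10,11,14,15): 1⊕0⊕1⊕1⊕0⊕0⊕0⊕1 = 0
s4 (pos 4,5,6,7,12,13,14,15): 1⊕1⊕1⊕1⊕0⊕0⊕0⊕1 = 1
s8 (pos 8,9,10,11,12,13,14,15): 1⊕0⊕0⊕0⊕0⊕0⊕0⊕1 = 0
Syndrome s8…s1 = 0101 → error at position 5.
Flip position 5: 010111110000001 → 010101110000001

010101110000001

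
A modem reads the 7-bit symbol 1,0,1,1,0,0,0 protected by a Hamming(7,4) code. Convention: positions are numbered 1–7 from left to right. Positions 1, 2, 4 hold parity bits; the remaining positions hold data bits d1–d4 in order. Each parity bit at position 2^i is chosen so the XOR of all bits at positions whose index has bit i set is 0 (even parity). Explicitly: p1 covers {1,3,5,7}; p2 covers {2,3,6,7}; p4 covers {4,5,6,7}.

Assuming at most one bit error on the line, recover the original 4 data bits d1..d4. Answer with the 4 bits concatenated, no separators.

1010

s1 (pos 1,3,5,7): 1⊕1⊕0⊕0 = 0
s2 (pos 2,3,6,7): 0⊕1⊕0⊕0 = 1
s4 (pos 4,5,6,7): 1⊕0⊕0⊕0 = 1
Syndrome s4…s1 = 110 → error at position 6.
Flip position 6: 1011000 → 1011010
Read data bits from positions 3,5,6,7: 1010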